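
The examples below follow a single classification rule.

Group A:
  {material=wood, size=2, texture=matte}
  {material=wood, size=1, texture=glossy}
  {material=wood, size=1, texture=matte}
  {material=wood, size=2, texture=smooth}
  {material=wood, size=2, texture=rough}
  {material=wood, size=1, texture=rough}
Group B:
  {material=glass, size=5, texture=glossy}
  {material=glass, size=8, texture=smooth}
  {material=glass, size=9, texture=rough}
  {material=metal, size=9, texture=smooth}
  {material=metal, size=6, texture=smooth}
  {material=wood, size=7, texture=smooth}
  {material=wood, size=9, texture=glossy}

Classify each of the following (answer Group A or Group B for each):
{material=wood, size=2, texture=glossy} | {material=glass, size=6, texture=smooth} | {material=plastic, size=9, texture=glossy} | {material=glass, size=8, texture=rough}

The pattern is that an item is 'Group A' exactly when: size ≤ 2.

Group A, Group B, Group B, Group B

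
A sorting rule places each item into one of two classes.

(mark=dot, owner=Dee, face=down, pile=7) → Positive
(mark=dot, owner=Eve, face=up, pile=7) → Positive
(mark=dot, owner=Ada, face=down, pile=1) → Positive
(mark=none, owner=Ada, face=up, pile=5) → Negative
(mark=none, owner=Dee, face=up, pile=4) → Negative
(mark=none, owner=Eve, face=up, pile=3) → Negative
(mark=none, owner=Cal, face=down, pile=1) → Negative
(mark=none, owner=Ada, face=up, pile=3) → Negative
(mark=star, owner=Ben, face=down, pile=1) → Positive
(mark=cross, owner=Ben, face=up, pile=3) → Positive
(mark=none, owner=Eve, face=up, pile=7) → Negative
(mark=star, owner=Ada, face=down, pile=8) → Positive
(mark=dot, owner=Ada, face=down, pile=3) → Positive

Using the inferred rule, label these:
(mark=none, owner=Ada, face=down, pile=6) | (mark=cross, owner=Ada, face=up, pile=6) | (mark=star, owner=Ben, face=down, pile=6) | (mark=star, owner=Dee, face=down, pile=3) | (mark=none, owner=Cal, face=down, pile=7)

Negative, Positive, Positive, Positive, Negative

The classifier is using: mark is not none.
(mark=none, owner=Ada, face=down, pile=6): Negative (mark is none). (mark=cross, owner=Ada, face=up, pile=6): Positive (mark is cross). (mark=star, owner=Ben, face=down, pile=6): Positive (mark is star). (mark=star, owner=Dee, face=down, pile=3): Positive (mark is star). (mark=none, owner=Cal, face=down, pile=7): Negative (mark is none).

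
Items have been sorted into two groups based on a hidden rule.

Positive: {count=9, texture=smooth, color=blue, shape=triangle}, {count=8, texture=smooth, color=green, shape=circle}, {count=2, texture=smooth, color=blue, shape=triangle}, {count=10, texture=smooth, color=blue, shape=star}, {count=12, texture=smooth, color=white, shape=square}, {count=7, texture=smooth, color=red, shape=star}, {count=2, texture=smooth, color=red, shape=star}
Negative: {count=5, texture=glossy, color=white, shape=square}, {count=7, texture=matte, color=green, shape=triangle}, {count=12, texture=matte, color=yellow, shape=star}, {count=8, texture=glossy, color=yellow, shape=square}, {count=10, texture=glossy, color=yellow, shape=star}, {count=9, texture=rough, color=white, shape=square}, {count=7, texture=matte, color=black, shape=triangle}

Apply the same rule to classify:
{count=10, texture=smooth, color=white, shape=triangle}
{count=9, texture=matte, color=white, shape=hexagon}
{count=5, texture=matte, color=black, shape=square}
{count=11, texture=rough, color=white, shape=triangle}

Positive, Negative, Negative, Negative

The simplest hypothesis consistent with all the labels is: texture is smooth.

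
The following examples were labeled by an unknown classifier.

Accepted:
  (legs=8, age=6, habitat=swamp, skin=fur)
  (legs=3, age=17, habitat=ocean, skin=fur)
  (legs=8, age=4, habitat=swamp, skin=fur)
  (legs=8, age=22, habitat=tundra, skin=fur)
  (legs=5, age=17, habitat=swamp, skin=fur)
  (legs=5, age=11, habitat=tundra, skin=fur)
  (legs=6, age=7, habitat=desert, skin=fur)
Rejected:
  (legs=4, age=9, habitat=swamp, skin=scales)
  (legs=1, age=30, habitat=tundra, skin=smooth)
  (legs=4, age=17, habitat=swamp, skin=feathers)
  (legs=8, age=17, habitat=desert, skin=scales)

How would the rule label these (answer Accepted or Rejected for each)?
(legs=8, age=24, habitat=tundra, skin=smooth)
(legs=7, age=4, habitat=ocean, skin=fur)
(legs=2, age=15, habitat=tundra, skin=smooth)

Comparing the two groups points to one rule — skin is fur.
(legs=8, age=24, habitat=tundra, skin=smooth) → skin is smooth → Rejected. (legs=7, age=4, habitat=ocean, skin=fur) → skin is fur → Accepted. (legs=2, age=15, habitat=tundra, skin=smooth) → skin is smooth → Rejected.

Rejected, Accepted, Rejected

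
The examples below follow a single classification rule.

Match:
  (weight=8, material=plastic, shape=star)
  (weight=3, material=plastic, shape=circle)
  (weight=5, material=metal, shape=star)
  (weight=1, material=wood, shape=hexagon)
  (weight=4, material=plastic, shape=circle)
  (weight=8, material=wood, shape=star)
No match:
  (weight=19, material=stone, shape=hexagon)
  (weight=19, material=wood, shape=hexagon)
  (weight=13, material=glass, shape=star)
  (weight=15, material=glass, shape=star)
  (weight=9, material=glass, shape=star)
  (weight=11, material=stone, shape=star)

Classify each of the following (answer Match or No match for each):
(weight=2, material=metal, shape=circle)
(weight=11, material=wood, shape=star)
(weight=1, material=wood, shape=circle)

Rule: weight ≤ 8. This holds for each 'Match' example and fails for each 'No match' one.

Match, No match, Match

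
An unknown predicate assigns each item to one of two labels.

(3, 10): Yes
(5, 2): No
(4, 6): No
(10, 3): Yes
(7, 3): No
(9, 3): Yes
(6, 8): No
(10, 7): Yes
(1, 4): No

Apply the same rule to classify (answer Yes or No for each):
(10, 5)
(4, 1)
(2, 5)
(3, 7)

Yes, No, No, No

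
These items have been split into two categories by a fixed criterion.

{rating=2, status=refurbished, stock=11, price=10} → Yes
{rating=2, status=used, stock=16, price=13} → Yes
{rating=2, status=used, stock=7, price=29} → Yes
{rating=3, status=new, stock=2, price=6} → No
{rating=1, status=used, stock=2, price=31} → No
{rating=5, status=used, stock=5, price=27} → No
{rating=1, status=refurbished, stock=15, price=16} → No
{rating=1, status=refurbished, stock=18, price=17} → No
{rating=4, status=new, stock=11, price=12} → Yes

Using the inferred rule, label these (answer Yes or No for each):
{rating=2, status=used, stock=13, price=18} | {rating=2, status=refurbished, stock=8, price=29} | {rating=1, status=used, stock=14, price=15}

Yes, Yes, No

Rule: rating is even. This holds for each 'Yes' example and fails for each 'No' one.
{rating=2, status=used, stock=13, price=18} — rating = 2, hence Yes. {rating=2, status=refurbished, stock=8, price=29} — rating = 2, hence Yes. {rating=1, status=used, stock=14, price=15} — rating = 1, hence No.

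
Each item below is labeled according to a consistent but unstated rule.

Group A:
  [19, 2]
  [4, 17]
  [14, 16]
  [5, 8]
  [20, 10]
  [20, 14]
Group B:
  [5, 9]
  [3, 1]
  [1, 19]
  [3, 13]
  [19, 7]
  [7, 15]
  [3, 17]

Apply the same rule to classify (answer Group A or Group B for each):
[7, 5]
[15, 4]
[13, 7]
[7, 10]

All 'Group A' examples share one property — product is even — and every 'Group B' example lacks it.

Group B, Group A, Group B, Group A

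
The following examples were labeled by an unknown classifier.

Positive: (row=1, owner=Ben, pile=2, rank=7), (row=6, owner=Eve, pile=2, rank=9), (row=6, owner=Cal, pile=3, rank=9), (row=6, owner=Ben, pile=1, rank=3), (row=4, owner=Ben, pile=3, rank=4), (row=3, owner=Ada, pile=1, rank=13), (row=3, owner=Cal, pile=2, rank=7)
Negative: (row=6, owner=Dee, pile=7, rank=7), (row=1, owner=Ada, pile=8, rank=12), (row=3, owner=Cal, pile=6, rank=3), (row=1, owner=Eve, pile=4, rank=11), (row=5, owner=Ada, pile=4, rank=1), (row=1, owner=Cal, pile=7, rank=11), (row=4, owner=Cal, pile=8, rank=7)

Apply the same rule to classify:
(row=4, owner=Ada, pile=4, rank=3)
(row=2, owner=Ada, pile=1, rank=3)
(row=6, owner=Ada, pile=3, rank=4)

'Positive' ⟺ pile ≤ 3.
(row=4, owner=Ada, pile=4, rank=3): pile = 4 — doesn't qualify, so Negative.
(row=2, owner=Ada, pile=1, rank=3): pile = 1 — meets the rule, so Positive.
(row=6, owner=Ada, pile=3, rank=4): pile = 3 — meets the rule, so Positive.

Negative, Positive, Positive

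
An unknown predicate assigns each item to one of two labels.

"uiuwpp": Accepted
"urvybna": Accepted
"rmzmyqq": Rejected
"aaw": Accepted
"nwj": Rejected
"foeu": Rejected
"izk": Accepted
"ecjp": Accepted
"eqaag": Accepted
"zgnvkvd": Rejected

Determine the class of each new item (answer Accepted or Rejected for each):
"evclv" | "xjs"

Looking at the examples, the only property every 'Accepted' case has and every 'Rejected' case lacks is: starts with a vowel.
"evclv": starts with 'e', meets the rule → Accepted.
"xjs": starts with 'x', doesn't match → Rejected.

Accepted, Rejected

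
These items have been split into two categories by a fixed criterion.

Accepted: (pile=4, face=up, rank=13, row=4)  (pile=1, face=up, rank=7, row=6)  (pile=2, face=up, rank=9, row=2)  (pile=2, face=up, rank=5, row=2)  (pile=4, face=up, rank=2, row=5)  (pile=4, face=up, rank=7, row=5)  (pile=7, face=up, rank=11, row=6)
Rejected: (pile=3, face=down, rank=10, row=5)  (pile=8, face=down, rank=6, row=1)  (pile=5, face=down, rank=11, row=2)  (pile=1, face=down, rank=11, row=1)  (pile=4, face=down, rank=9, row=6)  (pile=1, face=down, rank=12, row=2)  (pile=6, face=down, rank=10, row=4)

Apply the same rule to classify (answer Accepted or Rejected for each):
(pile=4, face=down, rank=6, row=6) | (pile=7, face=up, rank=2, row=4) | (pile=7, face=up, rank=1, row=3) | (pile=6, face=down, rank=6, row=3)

The pattern is that an item is 'Accepted' exactly when: face is up.
(pile=4, face=down, rank=6, row=6) — face is down, hence Rejected.
(pile=7, face=up, rank=2, row=4) — face is up, hence Accepted.
(pile=7, face=up, rank=1, row=3) — face is up, hence Accepted.
(pile=6, face=down, rank=6, row=3) — face is down, hence Rejected.

Rejected, Accepted, Accepted, Rejected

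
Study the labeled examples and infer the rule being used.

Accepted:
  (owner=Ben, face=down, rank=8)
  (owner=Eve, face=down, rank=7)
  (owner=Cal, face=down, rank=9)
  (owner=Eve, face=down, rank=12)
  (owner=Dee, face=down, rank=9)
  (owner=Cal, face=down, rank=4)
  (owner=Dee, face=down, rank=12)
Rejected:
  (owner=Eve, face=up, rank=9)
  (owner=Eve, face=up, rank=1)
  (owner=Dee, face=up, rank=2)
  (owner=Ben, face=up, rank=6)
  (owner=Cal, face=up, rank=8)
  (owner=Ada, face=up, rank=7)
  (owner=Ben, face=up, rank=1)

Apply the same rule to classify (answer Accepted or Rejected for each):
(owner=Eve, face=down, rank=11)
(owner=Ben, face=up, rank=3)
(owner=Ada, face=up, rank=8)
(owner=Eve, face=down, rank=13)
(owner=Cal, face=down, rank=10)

One predicate separates the groups cleanly: face is down.
(owner=Eve, face=down, rank=11) — face is down, hence Accepted. (owner=Ben, face=up, rank=3) — face is up, hence Rejected. (owner=Ada, face=up, rank=8) — face is up, hence Rejected. (owner=Eve, face=down, rank=13) — face is down, hence Accepted. (owner=Cal, face=down, rank=10) — face is down, hence Accepted.

Accepted, Rejected, Rejected, Accepted, Accepted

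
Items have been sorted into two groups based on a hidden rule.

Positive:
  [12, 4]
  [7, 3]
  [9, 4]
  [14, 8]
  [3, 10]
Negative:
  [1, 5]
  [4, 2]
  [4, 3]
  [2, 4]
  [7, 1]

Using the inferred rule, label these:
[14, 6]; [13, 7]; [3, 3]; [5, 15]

Positive, Positive, Negative, Positive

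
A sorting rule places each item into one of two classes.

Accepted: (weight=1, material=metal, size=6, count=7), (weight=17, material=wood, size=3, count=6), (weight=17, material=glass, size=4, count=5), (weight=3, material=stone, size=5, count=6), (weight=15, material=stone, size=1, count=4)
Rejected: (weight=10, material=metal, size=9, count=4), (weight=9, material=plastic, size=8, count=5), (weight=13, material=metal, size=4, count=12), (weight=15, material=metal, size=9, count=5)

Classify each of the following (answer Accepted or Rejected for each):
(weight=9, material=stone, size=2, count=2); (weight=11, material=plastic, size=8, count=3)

The common property of the 'Accepted' items is: count ≤ 7 AND size ≤ 6. No 'Rejected' item has it.

Accepted, Rejected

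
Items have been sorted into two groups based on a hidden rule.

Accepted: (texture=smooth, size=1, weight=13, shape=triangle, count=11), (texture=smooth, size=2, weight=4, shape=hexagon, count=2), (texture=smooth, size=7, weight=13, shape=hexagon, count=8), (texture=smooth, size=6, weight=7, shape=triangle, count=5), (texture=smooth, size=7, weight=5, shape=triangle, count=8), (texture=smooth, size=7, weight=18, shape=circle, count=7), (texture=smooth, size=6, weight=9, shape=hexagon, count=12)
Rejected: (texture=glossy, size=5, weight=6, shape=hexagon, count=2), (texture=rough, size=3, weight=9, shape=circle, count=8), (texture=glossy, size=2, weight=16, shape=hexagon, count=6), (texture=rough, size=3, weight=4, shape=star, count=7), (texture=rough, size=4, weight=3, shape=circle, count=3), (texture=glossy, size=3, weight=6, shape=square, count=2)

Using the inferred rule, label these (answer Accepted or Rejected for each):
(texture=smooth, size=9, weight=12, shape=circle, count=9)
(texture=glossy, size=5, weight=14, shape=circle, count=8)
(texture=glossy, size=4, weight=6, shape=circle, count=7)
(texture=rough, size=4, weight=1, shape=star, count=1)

The rule appears to be: texture is smooth.
(texture=smooth, size=9, weight=12, shape=circle, count=9): Accepted (texture is smooth). (texture=glossy, size=5, weight=14, shape=circle, count=8): Rejected (texture is glossy). (texture=glossy, size=4, weight=6, shape=circle, count=7): Rejected (texture is glossy). (texture=rough, size=4, weight=1, shape=star, count=1): Rejected (texture is rough).

Accepted, Rejected, Rejected, Rejected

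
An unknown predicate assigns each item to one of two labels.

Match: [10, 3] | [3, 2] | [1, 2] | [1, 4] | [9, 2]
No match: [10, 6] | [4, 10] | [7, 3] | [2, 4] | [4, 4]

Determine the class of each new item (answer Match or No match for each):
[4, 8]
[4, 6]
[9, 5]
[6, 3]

No match, No match, No match, Match

Comparing the two groups points to one rule — sum is odd.
[4, 8] — 4+8 = 12, hence No match.
[4, 6] — 4+6 = 10, hence No match.
[9, 5] — 9+5 = 14, hence No match.
[6, 3] — 6+3 = 9, hence Match.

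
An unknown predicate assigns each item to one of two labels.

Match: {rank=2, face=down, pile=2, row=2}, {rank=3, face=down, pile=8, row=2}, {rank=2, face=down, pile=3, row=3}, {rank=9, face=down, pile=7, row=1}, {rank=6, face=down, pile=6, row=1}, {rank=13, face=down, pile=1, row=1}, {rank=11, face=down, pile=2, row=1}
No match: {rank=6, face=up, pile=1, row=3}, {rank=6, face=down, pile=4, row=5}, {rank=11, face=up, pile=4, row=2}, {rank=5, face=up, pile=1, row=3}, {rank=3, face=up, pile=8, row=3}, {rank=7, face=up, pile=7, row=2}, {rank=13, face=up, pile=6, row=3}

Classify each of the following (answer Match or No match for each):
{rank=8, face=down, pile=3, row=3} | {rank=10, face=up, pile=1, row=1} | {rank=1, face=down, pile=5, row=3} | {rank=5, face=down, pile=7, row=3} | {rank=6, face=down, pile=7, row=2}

Match, No match, Match, Match, Match

The rule appears to be: face is down AND row ≤ 3.
{rank=8, face=down, pile=3, row=3}: Match (face is down, row = 3).
{rank=10, face=up, pile=1, row=1}: No match (face is up, row = 1).
{rank=1, face=down, pile=5, row=3}: Match (face is down, row = 3).
{rank=5, face=down, pile=7, row=3}: Match (face is down, row = 3).
{rank=6, face=down, pile=7, row=2}: Match (face is down, row = 2).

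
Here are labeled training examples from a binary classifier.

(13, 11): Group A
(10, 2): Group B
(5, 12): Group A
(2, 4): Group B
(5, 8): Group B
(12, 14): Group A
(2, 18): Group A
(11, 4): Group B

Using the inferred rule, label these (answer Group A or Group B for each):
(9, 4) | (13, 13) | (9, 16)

Rule: sum ≥ 17. This holds for each 'Group A' example and fails for each 'Group B' one.
(9, 4): Group B (9+4 = 13). (13, 13): Group A (13+13 = 26). (9, 16): Group A (9+16 = 25).

Group B, Group A, Group A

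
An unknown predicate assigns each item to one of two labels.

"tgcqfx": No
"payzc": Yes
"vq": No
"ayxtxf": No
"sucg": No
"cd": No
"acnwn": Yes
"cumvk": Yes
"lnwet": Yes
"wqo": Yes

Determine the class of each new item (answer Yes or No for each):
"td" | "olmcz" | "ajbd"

No, Yes, No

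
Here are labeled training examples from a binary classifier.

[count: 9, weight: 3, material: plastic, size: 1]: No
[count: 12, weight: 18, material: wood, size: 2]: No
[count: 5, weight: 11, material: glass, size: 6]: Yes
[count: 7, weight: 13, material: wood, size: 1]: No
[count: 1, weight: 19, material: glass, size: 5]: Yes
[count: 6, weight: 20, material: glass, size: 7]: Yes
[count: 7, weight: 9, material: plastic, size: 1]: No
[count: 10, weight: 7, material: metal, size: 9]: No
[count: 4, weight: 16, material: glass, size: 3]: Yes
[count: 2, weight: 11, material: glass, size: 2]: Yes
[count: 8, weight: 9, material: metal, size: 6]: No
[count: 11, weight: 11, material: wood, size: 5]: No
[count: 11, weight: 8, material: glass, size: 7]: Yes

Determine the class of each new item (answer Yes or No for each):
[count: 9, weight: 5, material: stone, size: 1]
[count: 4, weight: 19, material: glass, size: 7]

The simplest hypothesis consistent with all the labels is: material is glass.
[count: 9, weight: 5, material: stone, size: 1]: material is stone, doesn't match → No. [count: 4, weight: 19, material: glass, size: 7]: material is glass, satisfies this → Yes.

No, Yes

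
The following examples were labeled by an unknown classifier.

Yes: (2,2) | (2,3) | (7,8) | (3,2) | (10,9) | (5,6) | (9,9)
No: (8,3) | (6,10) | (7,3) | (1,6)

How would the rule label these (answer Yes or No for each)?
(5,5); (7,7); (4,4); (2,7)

Yes, Yes, Yes, No

'Yes' ⟺ |first − second| ≤ 1.
(5,5): Yes (|5−5| = 0).
(7,7): Yes (|7−7| = 0).
(4,4): Yes (|4−4| = 0).
(2,7): No (|2−7| = 5).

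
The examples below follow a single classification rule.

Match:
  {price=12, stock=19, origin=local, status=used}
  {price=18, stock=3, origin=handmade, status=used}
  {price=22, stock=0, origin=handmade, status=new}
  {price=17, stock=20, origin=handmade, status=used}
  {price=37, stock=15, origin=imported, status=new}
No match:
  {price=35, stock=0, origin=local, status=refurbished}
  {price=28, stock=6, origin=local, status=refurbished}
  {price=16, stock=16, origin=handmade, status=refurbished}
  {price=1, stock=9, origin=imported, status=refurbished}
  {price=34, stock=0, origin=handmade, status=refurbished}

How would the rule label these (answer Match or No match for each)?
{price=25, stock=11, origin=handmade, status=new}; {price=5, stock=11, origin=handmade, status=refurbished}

Match, No match

The rule appears to be: status is not refurbished.
{price=25, stock=11, origin=handmade, status=new} → status is new → Match.
{price=5, stock=11, origin=handmade, status=refurbished} → status is refurbished → No match.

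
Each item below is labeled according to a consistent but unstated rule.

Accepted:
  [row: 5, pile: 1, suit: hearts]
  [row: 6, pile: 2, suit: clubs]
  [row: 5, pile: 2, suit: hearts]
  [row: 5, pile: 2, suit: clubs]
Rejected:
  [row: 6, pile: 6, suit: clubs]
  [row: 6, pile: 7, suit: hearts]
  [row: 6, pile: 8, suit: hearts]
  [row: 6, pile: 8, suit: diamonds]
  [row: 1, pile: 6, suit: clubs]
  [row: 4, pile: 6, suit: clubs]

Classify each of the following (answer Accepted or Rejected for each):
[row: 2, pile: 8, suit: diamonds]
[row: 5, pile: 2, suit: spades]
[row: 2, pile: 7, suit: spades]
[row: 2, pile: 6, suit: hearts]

Rejected, Accepted, Rejected, Rejected

The pattern is that an item is 'Accepted' exactly when: pile ≤ 2.
[row: 2, pile: 8, suit: diamonds] → pile = 8 → Rejected.
[row: 5, pile: 2, suit: spades] → pile = 2 → Accepted.
[row: 2, pile: 7, suit: spades] → pile = 7 → Rejected.
[row: 2, pile: 6, suit: hearts] → pile = 6 → Rejected.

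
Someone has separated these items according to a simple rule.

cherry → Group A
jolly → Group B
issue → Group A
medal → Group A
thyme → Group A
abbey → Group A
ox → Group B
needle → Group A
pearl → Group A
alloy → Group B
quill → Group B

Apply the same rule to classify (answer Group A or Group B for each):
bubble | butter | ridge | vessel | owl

Group A, Group A, Group A, Group A, Group B

Every 'Group A' example satisfies: contains 'e'. None of the 'Group B' examples do.
bubble — has 'e', hence Group A.
butter — has 'e', hence Group A.
ridge — has 'e', hence Group A.
vessel — has 'e', hence Group A.
owl — no 'e', hence Group B.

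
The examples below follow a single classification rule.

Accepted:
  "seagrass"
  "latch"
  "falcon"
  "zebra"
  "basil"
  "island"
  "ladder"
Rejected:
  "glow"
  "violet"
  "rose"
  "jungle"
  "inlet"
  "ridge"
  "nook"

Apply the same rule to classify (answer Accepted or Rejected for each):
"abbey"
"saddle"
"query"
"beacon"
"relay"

Accepted, Accepted, Rejected, Accepted, Accepted

Every 'Accepted' example satisfies: contains 'a'. None of the 'Rejected' examples do.
Accepted: "abbey", since has 'a'. Accepted: "saddle", since has 'a'. Rejected: "query", since no 'a'. Accepted: "beacon", since has 'a'. Accepted: "relay", since has 'a'.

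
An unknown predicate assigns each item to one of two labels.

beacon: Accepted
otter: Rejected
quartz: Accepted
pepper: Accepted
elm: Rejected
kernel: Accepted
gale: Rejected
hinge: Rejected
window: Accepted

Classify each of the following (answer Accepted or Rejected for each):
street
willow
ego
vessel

Rule: length 6. This holds for each 'Accepted' example and fails for each 'Rejected' one.
street — length 6, hence Accepted. willow — length 6, hence Accepted. ego — length 3, hence Rejected. vessel — length 6, hence Accepted.

Accepted, Accepted, Rejected, Accepted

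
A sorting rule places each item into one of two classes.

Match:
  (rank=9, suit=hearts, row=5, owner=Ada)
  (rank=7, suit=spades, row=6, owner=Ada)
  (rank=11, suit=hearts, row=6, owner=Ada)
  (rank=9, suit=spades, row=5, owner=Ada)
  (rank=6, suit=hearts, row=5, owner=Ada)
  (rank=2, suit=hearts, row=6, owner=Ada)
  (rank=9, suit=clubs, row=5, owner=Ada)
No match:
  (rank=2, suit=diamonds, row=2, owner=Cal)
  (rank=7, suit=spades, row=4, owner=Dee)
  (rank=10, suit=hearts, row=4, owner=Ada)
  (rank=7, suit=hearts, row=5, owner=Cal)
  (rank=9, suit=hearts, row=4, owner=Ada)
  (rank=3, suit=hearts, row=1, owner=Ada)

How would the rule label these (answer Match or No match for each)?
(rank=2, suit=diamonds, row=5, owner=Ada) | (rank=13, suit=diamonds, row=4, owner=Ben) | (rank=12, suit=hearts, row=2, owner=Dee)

The distinguishing property — owner is Ada AND row ≥ 5 — holds for all the 'Match' cases and none of the 'No match' cases.

Match, No match, No match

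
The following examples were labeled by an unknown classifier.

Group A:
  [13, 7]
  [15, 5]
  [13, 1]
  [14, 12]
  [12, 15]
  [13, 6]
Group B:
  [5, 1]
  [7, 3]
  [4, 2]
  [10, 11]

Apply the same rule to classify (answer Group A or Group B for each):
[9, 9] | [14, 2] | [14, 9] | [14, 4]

The classifier is using: first ≥ 11.
[9, 9]: first 9, lacks this property → Group B. [14, 2]: first 14, matches → Group A. [14, 9]: first 14, matches → Group A. [14, 4]: first 14, matches → Group A.

Group B, Group A, Group A, Group A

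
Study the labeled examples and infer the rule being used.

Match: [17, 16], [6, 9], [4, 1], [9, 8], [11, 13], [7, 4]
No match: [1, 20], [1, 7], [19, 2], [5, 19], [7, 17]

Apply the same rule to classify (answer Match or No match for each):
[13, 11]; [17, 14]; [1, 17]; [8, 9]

Match, Match, No match, Match

All 'Match' examples share one property — |first − second| ≤ 3 — and every 'No match' example lacks it.
[13, 11] → |13−11| = 2 → Match. [17, 14] → |17−14| = 3 → Match. [1, 17] → |1−17| = 16 → No match. [8, 9] → |8−9| = 1 → Match.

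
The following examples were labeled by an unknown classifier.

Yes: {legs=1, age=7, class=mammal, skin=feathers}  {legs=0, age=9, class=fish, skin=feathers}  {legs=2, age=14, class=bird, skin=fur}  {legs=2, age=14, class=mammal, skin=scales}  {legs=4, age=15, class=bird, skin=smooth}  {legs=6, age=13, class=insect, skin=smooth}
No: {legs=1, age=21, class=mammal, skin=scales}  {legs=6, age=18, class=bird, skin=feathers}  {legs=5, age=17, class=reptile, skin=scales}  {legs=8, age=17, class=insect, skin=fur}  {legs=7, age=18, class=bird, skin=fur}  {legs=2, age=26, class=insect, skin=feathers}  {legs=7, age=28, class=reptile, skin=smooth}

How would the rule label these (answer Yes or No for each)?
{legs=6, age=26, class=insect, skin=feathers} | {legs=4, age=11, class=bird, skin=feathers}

No, Yes

The distinguishing property — age ≤ 15 — holds for all the 'Yes' cases and none of the 'No' cases.
{legs=6, age=26, class=insect, skin=feathers}: age = 26, does not satisfy this → No.
{legs=4, age=11, class=bird, skin=feathers}: age = 11, qualifies → Yes.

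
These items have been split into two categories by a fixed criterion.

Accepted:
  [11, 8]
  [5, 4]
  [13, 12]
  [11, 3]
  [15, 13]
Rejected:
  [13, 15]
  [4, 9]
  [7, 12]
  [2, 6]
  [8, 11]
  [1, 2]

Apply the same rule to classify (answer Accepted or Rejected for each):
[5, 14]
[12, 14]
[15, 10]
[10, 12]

Rejected, Rejected, Accepted, Rejected

The distinguishing property — first > second — holds for all the 'Accepted' cases and none of the 'Rejected' cases.
[5, 14]: Rejected (5 < 14).
[12, 14]: Rejected (12 < 14).
[15, 10]: Accepted (15 > 10).
[10, 12]: Rejected (10 < 12).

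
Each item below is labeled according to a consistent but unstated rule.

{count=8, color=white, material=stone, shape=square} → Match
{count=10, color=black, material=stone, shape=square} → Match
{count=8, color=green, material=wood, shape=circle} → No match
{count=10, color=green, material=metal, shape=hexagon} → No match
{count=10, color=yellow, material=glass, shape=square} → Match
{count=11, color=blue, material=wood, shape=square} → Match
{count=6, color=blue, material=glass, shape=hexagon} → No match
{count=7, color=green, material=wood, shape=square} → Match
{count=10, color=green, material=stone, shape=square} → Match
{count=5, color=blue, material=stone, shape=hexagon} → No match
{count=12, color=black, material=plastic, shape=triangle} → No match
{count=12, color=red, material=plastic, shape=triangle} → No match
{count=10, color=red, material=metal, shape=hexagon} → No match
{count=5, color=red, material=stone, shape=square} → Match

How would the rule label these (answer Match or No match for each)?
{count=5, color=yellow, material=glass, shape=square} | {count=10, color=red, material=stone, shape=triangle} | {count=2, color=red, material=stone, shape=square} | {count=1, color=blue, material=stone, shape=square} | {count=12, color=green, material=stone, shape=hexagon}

Match, No match, Match, Match, No match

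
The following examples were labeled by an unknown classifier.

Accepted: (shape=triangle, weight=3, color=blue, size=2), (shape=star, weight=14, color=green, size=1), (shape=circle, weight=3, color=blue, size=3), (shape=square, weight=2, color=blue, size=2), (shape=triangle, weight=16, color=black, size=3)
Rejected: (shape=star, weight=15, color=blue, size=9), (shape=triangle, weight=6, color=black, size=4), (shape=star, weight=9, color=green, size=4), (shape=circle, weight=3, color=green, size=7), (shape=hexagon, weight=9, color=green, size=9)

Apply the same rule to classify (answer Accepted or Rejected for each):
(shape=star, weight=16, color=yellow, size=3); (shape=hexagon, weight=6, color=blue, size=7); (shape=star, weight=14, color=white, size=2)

Accepted, Rejected, Accepted

The distinguishing property — size ≤ 3 — holds for all the 'Accepted' cases and none of the 'Rejected' cases.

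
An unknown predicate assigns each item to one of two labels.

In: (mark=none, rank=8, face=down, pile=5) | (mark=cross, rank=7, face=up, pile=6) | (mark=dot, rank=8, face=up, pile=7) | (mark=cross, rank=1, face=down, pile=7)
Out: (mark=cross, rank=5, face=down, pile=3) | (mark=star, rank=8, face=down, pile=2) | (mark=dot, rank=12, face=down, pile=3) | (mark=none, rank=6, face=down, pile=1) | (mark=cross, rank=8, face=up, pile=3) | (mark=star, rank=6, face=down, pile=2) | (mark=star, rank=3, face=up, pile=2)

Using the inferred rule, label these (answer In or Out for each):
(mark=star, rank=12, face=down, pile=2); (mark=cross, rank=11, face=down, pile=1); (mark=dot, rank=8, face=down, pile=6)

Out, Out, In

Every 'In' example satisfies: pile ≥ 5. None of the 'Out' examples do.
(mark=star, rank=12, face=down, pile=2) — pile = 2, hence Out. (mark=cross, rank=11, face=down, pile=1) — pile = 1, hence Out. (mark=dot, rank=8, face=down, pile=6) — pile = 6, hence In.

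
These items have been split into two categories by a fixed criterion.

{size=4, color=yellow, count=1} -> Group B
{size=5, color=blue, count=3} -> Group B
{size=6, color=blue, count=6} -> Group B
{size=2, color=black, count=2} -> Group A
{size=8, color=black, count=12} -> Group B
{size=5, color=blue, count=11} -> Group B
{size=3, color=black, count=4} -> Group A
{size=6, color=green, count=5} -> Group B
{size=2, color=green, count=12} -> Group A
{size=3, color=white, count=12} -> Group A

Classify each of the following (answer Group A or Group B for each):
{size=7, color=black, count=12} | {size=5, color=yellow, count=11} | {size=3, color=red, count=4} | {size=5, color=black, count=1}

Group B, Group B, Group A, Group B

'Group A' ⟺ size ≤ 3.
{size=7, color=black, count=12} — size = 7, hence Group B. {size=5, color=yellow, count=11} — size = 5, hence Group B. {size=3, color=red, count=4} — size = 3, hence Group A. {size=5, color=black, count=1} — size = 5, hence Group B.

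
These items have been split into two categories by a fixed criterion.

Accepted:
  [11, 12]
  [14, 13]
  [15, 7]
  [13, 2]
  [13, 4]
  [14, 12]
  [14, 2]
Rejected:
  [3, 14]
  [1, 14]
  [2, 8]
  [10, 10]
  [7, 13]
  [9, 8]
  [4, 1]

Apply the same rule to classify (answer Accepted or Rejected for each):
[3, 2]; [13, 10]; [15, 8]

Rejected, Accepted, Accepted

'Accepted' ⟺ first ≥ 11.
[3, 2] — first 3, hence Rejected.
[13, 10] — first 13, hence Accepted.
[15, 8] — first 15, hence Accepted.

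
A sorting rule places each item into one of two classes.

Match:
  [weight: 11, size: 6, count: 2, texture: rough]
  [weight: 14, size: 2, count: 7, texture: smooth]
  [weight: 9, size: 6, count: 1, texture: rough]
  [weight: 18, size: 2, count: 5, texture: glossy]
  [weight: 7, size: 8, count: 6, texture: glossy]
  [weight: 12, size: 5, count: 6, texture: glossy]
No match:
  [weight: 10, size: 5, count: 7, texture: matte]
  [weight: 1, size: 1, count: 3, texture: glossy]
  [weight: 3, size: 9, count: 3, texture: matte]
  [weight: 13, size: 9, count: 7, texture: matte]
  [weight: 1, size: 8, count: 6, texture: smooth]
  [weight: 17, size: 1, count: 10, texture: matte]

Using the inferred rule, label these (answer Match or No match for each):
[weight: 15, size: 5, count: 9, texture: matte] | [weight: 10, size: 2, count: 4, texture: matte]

'Match' ⟺ texture is not matte AND weight ≥ 3.
[weight: 15, size: 5, count: 9, texture: matte]: texture is matte, weight = 15 — doesn't match, so No match.
[weight: 10, size: 2, count: 4, texture: matte]: texture is matte, weight = 10 — doesn't match, so No match.

No match, No match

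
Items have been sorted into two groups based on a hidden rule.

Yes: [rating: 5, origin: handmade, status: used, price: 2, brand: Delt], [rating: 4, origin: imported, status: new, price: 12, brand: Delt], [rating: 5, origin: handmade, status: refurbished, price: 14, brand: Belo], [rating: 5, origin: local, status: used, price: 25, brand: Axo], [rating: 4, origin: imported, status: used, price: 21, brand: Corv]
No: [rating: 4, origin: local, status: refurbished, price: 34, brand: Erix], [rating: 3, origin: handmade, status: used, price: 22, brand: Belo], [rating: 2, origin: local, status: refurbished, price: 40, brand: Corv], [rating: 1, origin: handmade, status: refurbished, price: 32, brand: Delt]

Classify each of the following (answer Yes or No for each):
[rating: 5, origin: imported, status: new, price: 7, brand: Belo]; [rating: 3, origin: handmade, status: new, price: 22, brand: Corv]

The classifier is using: price ≤ 25 AND rating ≥ 4.
[rating: 5, origin: imported, status: new, price: 7, brand: Belo] → price = 7, rating = 5 → Yes. [rating: 3, origin: handmade, status: new, price: 22, brand: Corv] → price = 22, rating = 3 → No.

Yes, No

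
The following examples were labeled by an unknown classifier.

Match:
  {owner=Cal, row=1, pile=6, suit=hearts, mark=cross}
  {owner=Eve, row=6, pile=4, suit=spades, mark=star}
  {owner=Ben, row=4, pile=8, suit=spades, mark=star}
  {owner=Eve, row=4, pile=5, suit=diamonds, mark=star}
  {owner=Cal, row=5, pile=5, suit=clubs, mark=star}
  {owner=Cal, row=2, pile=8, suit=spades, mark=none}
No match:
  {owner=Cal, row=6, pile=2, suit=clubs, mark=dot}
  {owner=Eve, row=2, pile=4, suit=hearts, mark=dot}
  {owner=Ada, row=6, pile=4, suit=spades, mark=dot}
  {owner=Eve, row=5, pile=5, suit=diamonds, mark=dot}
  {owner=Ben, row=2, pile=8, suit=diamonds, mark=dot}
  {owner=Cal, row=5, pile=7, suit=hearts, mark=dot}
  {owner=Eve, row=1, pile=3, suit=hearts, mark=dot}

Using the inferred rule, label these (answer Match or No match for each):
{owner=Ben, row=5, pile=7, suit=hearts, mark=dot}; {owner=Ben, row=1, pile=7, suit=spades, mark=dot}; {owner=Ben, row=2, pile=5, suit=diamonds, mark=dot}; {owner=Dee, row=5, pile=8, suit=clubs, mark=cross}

Checking candidate rules against both groups, what survives is: mark is not dot.
No match: {owner=Ben, row=5, pile=7, suit=hearts, mark=dot}, since mark is dot. No match: {owner=Ben, row=1, pile=7, suit=spades, mark=dot}, since mark is dot. No match: {owner=Ben, row=2, pile=5, suit=diamonds, mark=dot}, since mark is dot. Match: {owner=Dee, row=5, pile=8, suit=clubs, mark=cross}, since mark is cross.

No match, No match, No match, Match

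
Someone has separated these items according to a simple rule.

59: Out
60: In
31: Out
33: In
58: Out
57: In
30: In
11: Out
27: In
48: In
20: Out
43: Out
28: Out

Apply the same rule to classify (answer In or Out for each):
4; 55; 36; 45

A rule that fits every label: multiple of 3 — true of each 'In' example, false of each 'Out' one.

Out, Out, In, In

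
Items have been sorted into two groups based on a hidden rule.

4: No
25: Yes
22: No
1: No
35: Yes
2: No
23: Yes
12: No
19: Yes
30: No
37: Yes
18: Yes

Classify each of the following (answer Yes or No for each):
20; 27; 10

No, Yes, No

The classifier is using: digit sum ≥ 5.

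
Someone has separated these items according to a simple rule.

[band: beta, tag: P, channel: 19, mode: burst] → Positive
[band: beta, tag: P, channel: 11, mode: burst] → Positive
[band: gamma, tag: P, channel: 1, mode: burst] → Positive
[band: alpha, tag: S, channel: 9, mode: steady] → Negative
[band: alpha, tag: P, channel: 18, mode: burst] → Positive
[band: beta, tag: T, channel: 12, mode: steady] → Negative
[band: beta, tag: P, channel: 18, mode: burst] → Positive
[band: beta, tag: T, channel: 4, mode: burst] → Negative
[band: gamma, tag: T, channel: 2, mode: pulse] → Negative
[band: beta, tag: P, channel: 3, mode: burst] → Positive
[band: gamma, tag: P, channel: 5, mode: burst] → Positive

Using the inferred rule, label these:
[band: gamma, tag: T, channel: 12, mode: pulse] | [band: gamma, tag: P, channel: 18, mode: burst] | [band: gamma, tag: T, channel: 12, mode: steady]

Every 'Positive' example satisfies: tag is P. None of the 'Negative' examples do.
[band: gamma, tag: T, channel: 12, mode: pulse] → tag is T → Negative. [band: gamma, tag: P, channel: 18, mode: burst] → tag is P → Positive. [band: gamma, tag: T, channel: 12, mode: steady] → tag is T → Negative.

Negative, Positive, Negative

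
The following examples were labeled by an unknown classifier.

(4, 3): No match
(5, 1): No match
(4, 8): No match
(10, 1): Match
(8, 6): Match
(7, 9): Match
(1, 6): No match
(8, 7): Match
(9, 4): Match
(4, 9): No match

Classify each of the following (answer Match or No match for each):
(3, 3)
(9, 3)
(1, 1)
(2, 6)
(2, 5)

No match, Match, No match, No match, No match

One predicate separates the groups cleanly: first ≥ 6.
(3, 3) → first 3 → No match.
(9, 3) → first 9 → Match.
(1, 1) → first 1 → No match.
(2, 6) → first 2 → No match.
(2, 5) → first 2 → No match.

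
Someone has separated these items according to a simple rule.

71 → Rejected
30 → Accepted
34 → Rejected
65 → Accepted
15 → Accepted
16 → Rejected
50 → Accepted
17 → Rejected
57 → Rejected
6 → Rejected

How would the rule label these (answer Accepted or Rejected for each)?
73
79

Rejected, Rejected

All 'Accepted' examples share one property — multiple of 5 — and every 'Rejected' example lacks it.
Rejected: 73, since 73 = 5·14 + 3. Rejected: 79, since 79 = 5·15 + 4.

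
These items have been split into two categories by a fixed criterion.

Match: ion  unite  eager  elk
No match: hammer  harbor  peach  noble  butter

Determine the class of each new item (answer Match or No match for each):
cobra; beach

No match, No match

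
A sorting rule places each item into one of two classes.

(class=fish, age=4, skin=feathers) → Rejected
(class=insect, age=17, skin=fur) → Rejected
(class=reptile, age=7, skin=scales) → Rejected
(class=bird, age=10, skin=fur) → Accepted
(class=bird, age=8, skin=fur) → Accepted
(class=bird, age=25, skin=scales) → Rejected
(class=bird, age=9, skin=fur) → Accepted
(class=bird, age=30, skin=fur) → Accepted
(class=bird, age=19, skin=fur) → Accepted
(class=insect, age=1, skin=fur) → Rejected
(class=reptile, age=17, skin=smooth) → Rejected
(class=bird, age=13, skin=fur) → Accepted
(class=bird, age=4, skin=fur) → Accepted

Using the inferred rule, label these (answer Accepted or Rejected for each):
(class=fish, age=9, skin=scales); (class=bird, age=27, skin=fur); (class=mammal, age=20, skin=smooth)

The simplest hypothesis consistent with all the labels is: skin is fur AND class is bird.
Rejected: (class=fish, age=9, skin=scales), since skin is scales, class is fish.
Accepted: (class=bird, age=27, skin=fur), since skin is fur, class is bird.
Rejected: (class=mammal, age=20, skin=smooth), since skin is smooth, class is mammal.

Rejected, Accepted, Rejected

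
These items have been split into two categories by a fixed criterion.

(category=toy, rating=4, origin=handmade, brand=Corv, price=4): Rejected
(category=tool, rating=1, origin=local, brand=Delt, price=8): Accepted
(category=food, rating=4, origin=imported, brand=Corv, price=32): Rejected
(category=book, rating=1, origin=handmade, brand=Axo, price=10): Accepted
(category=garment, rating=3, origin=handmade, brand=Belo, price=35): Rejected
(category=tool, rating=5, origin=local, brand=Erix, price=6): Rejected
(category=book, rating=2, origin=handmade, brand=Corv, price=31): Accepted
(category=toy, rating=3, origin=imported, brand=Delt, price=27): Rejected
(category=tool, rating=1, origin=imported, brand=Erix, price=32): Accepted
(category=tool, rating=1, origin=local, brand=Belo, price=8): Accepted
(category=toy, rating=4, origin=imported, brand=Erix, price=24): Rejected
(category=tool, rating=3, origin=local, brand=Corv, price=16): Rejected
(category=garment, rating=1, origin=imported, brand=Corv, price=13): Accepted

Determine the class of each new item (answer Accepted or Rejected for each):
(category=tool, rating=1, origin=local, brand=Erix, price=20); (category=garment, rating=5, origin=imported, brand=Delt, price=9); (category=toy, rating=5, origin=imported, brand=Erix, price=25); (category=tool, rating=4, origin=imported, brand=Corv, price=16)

Accepted, Rejected, Rejected, Rejected

The simplest hypothesis consistent with all the labels is: rating ≤ 2.
(category=tool, rating=1, origin=local, brand=Erix, price=20): rating = 1, passes → Accepted.
(category=garment, rating=5, origin=imported, brand=Delt, price=9): rating = 5, fails the rule → Rejected.
(category=toy, rating=5, origin=imported, brand=Erix, price=25): rating = 5, fails the rule → Rejected.
(category=tool, rating=4, origin=imported, brand=Corv, price=16): rating = 4, fails the rule → Rejected.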